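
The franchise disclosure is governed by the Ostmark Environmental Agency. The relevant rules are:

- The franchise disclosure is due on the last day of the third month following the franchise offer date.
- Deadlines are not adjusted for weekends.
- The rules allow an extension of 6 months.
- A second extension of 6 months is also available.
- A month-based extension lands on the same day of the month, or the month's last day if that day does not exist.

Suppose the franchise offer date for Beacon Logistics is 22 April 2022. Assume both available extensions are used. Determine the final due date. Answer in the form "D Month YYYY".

31 July 2023

3 months after 22 April 2022 falls in July 2022; the last day of that month is 31 July 2022.
31 July 2022 falls on a Sunday. The rules make no weekend/holiday allowance, so it remains 31 July 2022.
Applying the 6 months extension: 6 months after 31 July 2022 is 31 January 2023.
31 January 2023 is a Tuesday; no weekend or holiday adjustment applies.
The 6 months extension carries 31 January 2023 to 31 July 2023.
31 July 2023 is a Monday; no weekend or holiday adjustment applies.
So the filing is due 31 July 2023.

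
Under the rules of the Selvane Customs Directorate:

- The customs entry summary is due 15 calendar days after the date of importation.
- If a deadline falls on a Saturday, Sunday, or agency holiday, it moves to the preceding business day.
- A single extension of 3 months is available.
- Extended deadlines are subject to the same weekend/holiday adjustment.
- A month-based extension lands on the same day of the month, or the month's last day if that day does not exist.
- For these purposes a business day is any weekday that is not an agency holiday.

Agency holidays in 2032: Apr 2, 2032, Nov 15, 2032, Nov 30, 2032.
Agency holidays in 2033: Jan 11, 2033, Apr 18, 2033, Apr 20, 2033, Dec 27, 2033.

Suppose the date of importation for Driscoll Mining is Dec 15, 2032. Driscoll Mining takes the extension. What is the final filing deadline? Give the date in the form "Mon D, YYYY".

Mar 30, 2033

15 calendar days after Dec 15, 2032 is Dec 30, 2032.
Dec 30, 2032 falls on a Thursday, which is a business day, so no adjustment is needed.
Applying the 3 months extension: 3 months after Dec 30, 2032 is Mar 30, 2033.
Mar 30, 2033 falls on a Wednesday, which is a business day, so no adjustment is needed.
So the filing is due Mar 30, 2033.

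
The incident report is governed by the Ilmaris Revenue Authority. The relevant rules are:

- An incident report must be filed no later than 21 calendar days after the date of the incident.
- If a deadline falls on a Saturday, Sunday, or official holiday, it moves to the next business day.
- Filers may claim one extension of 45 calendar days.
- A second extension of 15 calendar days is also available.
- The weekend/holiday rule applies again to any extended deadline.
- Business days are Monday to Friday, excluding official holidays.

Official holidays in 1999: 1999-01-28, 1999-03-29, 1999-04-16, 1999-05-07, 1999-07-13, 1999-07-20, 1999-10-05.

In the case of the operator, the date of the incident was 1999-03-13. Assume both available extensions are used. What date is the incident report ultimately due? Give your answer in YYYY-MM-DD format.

1999-06-04

From 1999-03-13, 21 calendar days later is 1999-04-03.
1999-04-03 is a Saturday; the next business day is 1999-04-05 (Monday).
Add the 45 calendar-day extension to 1999-04-05: 1999-05-20.
Since 1999-05-20 is a Thursday and not a holiday, the date is unchanged.
The 15-calendar-day extension moves the deadline from 1999-05-20 to 1999-06-04.
1999-06-04 falls on a Friday, which is a business day, so no adjustment is needed.
So the filing is due 1999-06-04.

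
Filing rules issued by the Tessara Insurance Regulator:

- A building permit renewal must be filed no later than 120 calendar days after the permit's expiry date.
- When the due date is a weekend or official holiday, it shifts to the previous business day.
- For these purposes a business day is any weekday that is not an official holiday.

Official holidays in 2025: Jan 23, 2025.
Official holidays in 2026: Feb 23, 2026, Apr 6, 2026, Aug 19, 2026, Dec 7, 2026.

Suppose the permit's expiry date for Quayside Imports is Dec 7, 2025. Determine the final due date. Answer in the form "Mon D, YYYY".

Apr 3, 2026

Adding 120 calendar days to Dec 7, 2025 gives Apr 6, 2026.
Because Apr 6, 2026 is a listed holiday, the deadline becomes Apr 3, 2026 (Friday).
The final due date is Apr 3, 2026.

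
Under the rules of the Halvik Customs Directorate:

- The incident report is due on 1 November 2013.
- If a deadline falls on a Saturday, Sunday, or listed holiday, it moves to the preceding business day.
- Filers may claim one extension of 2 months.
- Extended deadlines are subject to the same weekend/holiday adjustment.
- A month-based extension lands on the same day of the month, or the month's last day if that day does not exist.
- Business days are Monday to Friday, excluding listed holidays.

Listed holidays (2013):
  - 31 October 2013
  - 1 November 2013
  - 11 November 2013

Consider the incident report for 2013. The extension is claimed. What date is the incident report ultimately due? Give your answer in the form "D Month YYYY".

30 December 2013

Start from the fixed due date, 1 November 2013.
Because 1 November 2013 is a listed holiday, the deadline becomes 30 October 2013 (Wednesday).
Add 2 months to 30 October 2013: 30 December 2013.
Since 30 December 2013 is a Monday and not a holiday, the date is unchanged.
So the filing is due 30 December 2013.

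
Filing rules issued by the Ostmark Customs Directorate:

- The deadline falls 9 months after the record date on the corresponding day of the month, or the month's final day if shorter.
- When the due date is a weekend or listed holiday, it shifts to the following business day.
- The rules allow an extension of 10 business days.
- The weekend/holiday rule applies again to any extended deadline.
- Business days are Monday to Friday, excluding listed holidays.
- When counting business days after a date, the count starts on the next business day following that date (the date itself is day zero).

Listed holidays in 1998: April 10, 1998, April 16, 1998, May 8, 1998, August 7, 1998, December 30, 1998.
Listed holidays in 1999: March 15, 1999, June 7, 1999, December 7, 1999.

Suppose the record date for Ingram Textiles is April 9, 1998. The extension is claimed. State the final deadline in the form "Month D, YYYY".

Moving 9 months forward from April 9, 1998 on the corresponding day gives January 9, 1999.
January 9, 1999 falls on a Saturday. Rolling to the next business day gives January 11, 1999, a Monday.
Counting 10 further business days from January 11, 1999 reaches January 25, 1999.
January 25, 1999 (Monday) is already a business day.
The final due date is January 25, 1999.

January 25, 1999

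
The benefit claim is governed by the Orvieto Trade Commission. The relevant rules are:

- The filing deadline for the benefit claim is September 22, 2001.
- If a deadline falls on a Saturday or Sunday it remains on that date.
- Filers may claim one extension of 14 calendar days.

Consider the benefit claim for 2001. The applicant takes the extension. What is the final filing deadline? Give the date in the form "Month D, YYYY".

Start from the fixed due date, September 22, 2001.
September 22, 2001 is a Saturday; no weekend or holiday adjustment applies.
Applying the 14-calendar-day extension: September 22, 2001 + 14 days = October 6, 2001.
October 6, 2001 falls on a Saturday. The rules make no weekend/holiday allowance, so it remains October 6, 2001.
The final due date is October 6, 2001.

October 6, 2001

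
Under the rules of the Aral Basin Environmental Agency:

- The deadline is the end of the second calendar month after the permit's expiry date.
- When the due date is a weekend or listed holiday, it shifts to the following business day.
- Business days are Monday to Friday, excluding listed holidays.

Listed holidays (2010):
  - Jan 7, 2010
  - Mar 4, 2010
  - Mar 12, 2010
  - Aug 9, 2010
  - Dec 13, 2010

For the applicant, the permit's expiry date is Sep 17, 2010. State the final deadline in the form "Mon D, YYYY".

Nov 30, 2010

The second month after Sep 17, 2010 is November 2010, whose last day is Nov 30, 2010.
Nov 30, 2010 is a Tuesday and not a listed holiday, so it stands.
Deadline: Nov 30, 2010.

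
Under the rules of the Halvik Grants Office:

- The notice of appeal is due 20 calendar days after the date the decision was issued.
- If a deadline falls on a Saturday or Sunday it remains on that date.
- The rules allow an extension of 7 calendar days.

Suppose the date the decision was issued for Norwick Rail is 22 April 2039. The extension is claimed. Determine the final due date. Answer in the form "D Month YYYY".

19 May 2039

Trigger date 22 April 2039 + 20 calendar days = 12 May 2039.
No adjustment is made for weekends or holidays, so 12 May 2039 stands.
Add the 7 calendar-day extension to 12 May 2039: 19 May 2039.
No adjustment is made for weekends or holidays, so 19 May 2039 stands.
Final deadline: 19 May 2039.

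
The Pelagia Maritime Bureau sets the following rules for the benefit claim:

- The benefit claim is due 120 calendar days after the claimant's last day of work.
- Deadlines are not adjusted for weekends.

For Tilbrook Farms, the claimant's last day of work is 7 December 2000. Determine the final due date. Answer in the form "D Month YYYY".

Trigger date 7 December 2000 + 120 calendar days = 6 April 2001.
6 April 2001 falls on a Friday. The rules make no weekend/holiday allowance, so it remains 6 April 2001.
So the filing is due 6 April 2001.

6 April 2001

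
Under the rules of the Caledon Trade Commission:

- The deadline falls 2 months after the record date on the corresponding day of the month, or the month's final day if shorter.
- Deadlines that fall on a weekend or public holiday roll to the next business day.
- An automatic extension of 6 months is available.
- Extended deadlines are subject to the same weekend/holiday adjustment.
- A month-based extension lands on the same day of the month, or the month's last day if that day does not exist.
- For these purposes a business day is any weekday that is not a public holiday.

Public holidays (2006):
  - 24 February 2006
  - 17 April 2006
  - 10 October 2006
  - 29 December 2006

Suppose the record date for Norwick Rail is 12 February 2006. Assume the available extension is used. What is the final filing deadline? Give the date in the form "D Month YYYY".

12 October 2006

Moving 2 months forward from 12 February 2006 on the corresponding day gives 12 April 2006.
12 April 2006 (Wednesday) is already a business day.
Add 6 months to 12 April 2006: 12 October 2006.
12 October 2006 (Thursday) is already a business day.
Final deadline: 12 October 2006.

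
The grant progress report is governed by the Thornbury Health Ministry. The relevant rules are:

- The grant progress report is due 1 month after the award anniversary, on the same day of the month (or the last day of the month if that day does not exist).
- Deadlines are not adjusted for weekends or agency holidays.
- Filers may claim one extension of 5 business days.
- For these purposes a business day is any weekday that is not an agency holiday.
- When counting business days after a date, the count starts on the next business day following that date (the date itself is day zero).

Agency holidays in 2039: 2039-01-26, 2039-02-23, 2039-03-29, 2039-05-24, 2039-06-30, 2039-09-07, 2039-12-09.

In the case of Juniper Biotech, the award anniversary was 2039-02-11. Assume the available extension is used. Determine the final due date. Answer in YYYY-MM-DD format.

1 month after 2039-02-11, on the same day of the month, is 2039-03-11.
No adjustment is made for weekends or holidays, so 2039-03-11 stands.
Counting 5 further business days from 2039-03-11 reaches 2039-03-18.
No adjustment is made for weekends or holidays, so 2039-03-18 stands.
The final due date is 2039-03-18.

2039-03-18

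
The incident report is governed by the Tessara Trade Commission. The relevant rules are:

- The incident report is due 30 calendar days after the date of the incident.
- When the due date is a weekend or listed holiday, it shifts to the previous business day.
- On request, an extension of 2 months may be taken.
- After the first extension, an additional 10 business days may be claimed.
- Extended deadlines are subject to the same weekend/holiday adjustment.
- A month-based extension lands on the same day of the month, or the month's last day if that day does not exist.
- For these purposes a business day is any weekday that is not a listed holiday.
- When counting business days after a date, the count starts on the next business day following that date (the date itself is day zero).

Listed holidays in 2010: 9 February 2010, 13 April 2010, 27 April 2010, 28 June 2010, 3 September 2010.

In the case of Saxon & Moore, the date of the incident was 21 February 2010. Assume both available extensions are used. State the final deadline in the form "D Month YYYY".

4 June 2010

30 calendar days after 21 February 2010 is 23 March 2010.
23 March 2010 (Tuesday) is already a business day.
Applying the 2 months extension: 2 months after 23 March 2010 is 23 May 2010.
Because 23 May 2010 is a Sunday, the deadline becomes 21 May 2010 (Friday).
Applying the 10-business-day extension: 10 business days after 21 May 2010 is 4 June 2010.
4 June 2010 falls on a Friday, which is a business day, so no adjustment is needed.
Final deadline: 4 June 2010.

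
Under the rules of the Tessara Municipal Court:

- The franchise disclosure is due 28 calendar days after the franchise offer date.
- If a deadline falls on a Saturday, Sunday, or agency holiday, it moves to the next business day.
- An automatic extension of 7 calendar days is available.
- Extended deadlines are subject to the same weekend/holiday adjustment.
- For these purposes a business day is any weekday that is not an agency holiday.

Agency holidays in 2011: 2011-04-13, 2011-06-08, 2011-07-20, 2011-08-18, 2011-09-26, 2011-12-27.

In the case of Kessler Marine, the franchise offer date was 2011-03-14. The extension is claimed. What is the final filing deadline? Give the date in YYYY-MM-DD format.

2011-04-18

28 calendar days after 2011-03-14 is 2011-04-11.
2011-04-11 falls on a Monday, which is a business day, so no adjustment is needed.
Add the 7 calendar-day extension to 2011-04-11: 2011-04-18.
2011-04-18 falls on a Monday, which is a business day, so no adjustment is needed.
So the filing is due 2011-04-18.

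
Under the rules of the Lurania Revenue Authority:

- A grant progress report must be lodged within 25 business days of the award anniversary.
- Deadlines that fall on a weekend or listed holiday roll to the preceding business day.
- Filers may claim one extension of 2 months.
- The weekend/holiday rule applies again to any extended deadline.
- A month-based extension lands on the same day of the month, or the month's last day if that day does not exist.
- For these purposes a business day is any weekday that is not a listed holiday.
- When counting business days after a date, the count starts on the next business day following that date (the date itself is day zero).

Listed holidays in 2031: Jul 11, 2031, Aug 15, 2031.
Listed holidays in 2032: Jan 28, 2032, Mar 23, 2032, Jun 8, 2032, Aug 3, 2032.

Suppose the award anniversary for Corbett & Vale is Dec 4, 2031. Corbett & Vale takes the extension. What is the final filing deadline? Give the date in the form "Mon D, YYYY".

25 business days after Dec 4, 2031, excluding weekends and holidays, is Jan 8, 2032.
Jan 8, 2032 falls on a Thursday, which is a business day, so no adjustment is needed.
The 2 months extension carries Jan 8, 2032 to Mar 8, 2032.
Mar 8, 2032 (Monday) is already a business day.
The final due date is Mar 8, 2032.

Mar 8, 2032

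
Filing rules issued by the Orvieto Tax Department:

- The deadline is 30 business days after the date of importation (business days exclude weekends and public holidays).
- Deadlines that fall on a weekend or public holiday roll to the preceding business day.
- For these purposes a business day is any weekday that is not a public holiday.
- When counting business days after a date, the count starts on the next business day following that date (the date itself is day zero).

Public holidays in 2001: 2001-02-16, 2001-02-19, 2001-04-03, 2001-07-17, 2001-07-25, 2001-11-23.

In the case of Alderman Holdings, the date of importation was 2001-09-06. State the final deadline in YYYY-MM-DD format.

30 business days after 2001-09-06, excluding weekends and holidays, is 2001-10-18.
2001-10-18 is a Thursday and not a listed holiday, so it stands.
So the filing is due 2001-10-18.

2001-10-18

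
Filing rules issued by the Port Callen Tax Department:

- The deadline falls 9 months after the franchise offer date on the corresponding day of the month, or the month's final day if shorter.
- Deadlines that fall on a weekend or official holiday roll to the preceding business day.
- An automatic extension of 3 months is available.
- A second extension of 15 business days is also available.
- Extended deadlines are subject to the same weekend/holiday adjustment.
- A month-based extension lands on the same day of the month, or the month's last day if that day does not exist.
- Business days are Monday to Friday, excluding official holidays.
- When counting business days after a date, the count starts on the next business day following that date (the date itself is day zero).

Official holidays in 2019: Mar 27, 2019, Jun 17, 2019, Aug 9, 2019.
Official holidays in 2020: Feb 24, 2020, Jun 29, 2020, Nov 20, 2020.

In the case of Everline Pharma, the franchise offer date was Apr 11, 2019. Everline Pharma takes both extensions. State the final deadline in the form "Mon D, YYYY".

9 months after Apr 11, 2019, on the same day of the month, is Jan 11, 2020.
Jan 11, 2020 falls on a Saturday. Rolling to the preceding business day gives Jan 10, 2020, a Friday.
Add 3 months to Jan 10, 2020: Apr 10, 2020.
Apr 10, 2020 falls on a Friday, which is a business day, so no adjustment is needed.
Counting 15 further business days from Apr 10, 2020 reaches May 1, 2020.
May 1, 2020 falls on a Friday, which is a business day, so no adjustment is needed.
Deadline: May 1, 2020.

May 1, 2020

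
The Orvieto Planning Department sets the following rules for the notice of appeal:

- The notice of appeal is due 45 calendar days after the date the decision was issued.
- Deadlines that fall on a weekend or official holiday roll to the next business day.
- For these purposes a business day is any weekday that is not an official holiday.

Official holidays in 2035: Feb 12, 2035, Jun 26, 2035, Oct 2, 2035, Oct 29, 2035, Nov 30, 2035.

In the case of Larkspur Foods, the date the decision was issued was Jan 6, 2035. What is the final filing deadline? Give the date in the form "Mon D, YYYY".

Adding 45 calendar days to Jan 6, 2035 gives Feb 20, 2035.
Feb 20, 2035 falls on a Tuesday, which is a business day, so no adjustment is needed.
The final due date is Feb 20, 2035.

Feb 20, 2035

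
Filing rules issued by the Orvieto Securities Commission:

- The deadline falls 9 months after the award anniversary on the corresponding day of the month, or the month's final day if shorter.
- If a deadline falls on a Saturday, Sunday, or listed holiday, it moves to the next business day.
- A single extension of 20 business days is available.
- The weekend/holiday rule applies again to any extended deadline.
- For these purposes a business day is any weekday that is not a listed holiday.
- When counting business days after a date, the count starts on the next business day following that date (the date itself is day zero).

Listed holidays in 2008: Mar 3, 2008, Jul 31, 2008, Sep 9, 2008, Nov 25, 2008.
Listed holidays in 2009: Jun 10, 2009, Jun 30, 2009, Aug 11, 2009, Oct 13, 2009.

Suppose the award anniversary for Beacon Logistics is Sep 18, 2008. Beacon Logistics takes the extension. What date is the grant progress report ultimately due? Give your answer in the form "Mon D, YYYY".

Jul 17, 2009

9 months after Sep 18, 2008, on the same day of the month, is Jun 18, 2009.
Jun 18, 2009 (Thursday) is already a business day.
Applying the 20-business-day extension: 20 business days after Jun 18, 2009 is Jul 17, 2009.
Since Jul 17, 2009 is a Friday and not a holiday, the date is unchanged.
Final deadline: Jul 17, 2009.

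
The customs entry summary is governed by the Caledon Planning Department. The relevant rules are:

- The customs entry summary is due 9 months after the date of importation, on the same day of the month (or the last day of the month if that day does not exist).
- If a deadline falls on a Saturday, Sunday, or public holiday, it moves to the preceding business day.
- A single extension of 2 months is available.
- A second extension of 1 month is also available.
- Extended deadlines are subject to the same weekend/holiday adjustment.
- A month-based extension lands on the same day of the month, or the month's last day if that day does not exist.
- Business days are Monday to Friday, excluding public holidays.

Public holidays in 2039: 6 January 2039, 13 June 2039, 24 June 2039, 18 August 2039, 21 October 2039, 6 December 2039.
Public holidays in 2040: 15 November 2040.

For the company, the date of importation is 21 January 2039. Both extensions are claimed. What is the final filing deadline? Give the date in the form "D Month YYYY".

20 January 2040

Moving 9 months forward from 21 January 2039 on the corresponding day gives 21 October 2039.
Because 21 October 2039 is a listed holiday, the deadline becomes 20 October 2039 (Thursday).
Add 2 months to 20 October 2039: 20 December 2039.
20 December 2039 falls on a Tuesday, which is a business day, so no adjustment is needed.
The 1 month extension carries 20 December 2039 to 20 January 2040.
Since 20 January 2040 is a Friday and not a holiday, the date is unchanged.
Deadline: 20 January 2040.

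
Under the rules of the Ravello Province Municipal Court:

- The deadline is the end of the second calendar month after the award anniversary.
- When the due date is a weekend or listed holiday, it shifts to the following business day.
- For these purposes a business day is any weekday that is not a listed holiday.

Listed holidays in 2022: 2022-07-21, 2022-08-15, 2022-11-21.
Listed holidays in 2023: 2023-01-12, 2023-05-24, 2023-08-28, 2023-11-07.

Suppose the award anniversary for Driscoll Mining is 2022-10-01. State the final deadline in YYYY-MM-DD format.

2023-01-02

2 months after 2022-10-01 falls in December 2022; the last day of that month is 2022-12-31.
2022-12-31 is a Saturday, so it moves to the next business day, 2023-01-02 (Monday).
Final deadline: 2023-01-02.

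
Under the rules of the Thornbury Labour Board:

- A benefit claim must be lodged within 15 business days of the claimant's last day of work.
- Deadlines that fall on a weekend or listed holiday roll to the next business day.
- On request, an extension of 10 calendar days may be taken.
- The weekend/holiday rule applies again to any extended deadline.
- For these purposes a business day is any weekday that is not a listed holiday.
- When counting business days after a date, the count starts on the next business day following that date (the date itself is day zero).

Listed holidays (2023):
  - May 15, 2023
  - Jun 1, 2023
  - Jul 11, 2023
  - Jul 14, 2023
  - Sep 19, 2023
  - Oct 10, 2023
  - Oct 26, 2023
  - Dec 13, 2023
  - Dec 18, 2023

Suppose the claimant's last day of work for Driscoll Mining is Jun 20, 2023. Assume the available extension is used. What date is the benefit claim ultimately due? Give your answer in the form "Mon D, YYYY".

15 business days after Jun 20, 2023, excluding weekends and holidays, is Jul 12, 2023.
Jul 12, 2023 falls on a Wednesday, which is a business day, so no adjustment is needed.
With the 10-day extension, Jul 12, 2023 becomes Jul 22, 2023.
Jul 22, 2023 is a Saturday; the next business day is Jul 24, 2023 (Monday).
The final due date is Jul 24, 2023.

Jul 24, 2023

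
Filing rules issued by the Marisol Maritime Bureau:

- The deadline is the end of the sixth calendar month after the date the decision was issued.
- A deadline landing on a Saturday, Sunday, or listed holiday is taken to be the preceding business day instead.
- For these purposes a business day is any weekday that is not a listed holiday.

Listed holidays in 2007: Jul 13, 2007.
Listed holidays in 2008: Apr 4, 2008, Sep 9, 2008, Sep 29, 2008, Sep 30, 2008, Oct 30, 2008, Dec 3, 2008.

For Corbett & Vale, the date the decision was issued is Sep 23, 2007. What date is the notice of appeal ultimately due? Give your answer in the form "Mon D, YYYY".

Mar 31, 2008

6 months after Sep 23, 2007 is March 2008; that month ends on Mar 31, 2008.
Mar 31, 2008 is a Monday and not a listed holiday, so it stands.
The final due date is Mar 31, 2008.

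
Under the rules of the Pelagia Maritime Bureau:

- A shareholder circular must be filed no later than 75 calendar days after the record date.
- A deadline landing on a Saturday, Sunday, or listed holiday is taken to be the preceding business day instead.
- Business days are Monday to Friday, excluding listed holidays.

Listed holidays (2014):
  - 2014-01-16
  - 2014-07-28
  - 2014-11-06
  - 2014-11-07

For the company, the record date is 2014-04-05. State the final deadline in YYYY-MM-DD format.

Adding 75 calendar days to 2014-04-05 gives 2014-06-19.
2014-06-19 is a Thursday and not a listed holiday, so it stands.
The final due date is 2014-06-19.

2014-06-19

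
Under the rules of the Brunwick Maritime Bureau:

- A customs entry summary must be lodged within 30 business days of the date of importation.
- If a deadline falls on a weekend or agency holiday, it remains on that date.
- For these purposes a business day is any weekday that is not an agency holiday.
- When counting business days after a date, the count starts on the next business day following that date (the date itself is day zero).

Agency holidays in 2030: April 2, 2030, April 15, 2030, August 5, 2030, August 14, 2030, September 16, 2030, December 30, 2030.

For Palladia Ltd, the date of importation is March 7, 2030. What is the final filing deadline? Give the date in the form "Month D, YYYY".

April 22, 2030

30 business days after March 7, 2030, excluding weekends and holidays, is April 22, 2030.
April 22, 2030 falls on a Monday. The rules make no weekend/holiday allowance, so it remains April 22, 2030.
Final deadline: April 22, 2030.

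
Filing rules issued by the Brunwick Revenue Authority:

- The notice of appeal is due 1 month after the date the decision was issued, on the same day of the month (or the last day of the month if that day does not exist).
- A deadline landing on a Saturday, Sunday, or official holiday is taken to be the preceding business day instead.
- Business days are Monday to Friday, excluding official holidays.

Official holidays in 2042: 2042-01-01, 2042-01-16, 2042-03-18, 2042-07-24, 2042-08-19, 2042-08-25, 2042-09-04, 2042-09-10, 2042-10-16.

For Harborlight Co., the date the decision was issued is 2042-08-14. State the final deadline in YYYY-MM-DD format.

1 month from 2042-08-14 is 2042-09-14.
2042-09-14 is a Sunday, so it moves to the preceding business day, 2042-09-12 (Friday).
Deadline: 2042-09-12.

2042-09-12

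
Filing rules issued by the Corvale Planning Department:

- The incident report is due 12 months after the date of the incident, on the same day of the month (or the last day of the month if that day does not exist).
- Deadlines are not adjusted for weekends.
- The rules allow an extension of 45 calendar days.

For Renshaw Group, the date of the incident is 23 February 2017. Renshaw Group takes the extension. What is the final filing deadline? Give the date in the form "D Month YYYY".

Moving 12 months forward from 23 February 2017 on the corresponding day gives 23 February 2018.
23 February 2018 is a Friday; no weekend or holiday adjustment applies.
Applying the 45-calendar-day extension: 23 February 2018 + 45 days = 9 April 2018.
9 April 2018 falls on a Monday. The rules make no weekend/holiday allowance, so it remains 9 April 2018.
The final due date is 9 April 2018.

9 April 2018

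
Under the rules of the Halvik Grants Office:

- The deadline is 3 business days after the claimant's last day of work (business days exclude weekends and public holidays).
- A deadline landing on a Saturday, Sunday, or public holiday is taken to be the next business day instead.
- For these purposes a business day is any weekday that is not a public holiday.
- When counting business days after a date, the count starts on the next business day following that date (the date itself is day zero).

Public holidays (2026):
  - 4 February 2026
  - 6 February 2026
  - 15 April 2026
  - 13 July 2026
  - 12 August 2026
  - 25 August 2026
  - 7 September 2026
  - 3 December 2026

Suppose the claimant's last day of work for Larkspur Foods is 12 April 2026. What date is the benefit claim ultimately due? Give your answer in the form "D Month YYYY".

Counting 3 business days after 12 April 2026 (skipping weekends and listed holidays) reaches 16 April 2026.
Since 16 April 2026 is a Thursday and not a holiday, the date is unchanged.
Final deadline: 16 April 2026.

16 April 2026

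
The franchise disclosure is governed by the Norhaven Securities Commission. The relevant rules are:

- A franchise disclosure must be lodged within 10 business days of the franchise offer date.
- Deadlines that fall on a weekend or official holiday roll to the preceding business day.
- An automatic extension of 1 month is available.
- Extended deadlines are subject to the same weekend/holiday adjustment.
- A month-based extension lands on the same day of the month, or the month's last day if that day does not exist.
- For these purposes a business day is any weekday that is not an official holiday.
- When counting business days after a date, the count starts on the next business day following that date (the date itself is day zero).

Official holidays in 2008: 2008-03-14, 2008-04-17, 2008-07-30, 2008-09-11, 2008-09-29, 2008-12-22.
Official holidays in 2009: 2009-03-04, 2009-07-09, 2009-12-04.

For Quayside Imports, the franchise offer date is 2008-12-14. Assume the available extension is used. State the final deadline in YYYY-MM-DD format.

2009-01-29

10 business days after 2008-12-14, excluding weekends and holidays, is 2008-12-29.
2008-12-29 is a Monday and not a listed holiday, so it stands.
Applying the 1 month extension: 1 month after 2008-12-29 is 2009-01-29.
2009-01-29 (Thursday) is already a business day.
Final deadline: 2009-01-29.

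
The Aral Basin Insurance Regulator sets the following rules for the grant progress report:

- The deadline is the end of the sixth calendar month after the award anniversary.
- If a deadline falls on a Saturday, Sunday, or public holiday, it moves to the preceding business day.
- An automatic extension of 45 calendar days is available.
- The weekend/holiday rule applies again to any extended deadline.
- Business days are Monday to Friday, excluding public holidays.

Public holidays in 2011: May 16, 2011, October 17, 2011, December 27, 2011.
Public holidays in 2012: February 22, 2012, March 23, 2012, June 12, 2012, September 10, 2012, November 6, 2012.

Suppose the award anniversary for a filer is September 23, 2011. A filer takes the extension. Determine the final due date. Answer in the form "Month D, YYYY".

6 months after September 23, 2011 is March 2012; that month ends on March 31, 2012.
March 31, 2012 is a Saturday; the preceding business day is March 30, 2012 (Friday).
Add the 45 calendar-day extension to March 30, 2012: May 14, 2012.
May 14, 2012 is a Monday and not a listed holiday, so it stands.
So the filing is due May 14, 2012.

May 14, 2012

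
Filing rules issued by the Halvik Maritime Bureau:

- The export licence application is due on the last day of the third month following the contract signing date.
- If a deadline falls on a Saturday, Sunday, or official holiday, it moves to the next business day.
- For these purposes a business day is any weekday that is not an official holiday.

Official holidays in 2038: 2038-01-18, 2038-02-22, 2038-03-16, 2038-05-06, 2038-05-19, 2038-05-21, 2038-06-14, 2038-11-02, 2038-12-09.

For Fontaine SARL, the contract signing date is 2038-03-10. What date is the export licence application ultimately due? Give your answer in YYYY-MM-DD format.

2038-06-30

The third month after 2038-03-10 is June 2038, whose last day is 2038-06-30.
2038-06-30 (Wednesday) is already a business day.
Deadline: 2038-06-30.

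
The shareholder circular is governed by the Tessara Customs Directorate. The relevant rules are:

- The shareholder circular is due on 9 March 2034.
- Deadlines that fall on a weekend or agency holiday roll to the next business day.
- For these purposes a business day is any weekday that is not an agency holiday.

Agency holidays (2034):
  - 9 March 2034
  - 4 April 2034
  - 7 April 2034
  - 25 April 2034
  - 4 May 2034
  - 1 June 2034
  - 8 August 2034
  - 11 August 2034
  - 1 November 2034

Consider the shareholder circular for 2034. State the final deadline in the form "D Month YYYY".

Start from the fixed due date, 9 March 2034.
Because 9 March 2034 is a listed holiday, the deadline becomes 10 March 2034 (Friday).
The final due date is 10 March 2034.

10 March 2034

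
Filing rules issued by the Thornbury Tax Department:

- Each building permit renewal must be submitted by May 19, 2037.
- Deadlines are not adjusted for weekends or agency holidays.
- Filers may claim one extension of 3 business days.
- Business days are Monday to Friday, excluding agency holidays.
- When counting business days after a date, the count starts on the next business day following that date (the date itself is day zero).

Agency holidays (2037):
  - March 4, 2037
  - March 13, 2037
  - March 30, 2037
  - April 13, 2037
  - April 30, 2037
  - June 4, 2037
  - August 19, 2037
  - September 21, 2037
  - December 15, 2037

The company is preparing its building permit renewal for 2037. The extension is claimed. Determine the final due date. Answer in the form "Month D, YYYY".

Start from the fixed due date, May 19, 2037.
No adjustment is made for weekends or holidays, so May 19, 2037 stands.
Applying the 3-business-day extension: 3 business days after May 19, 2037 is May 22, 2037.
May 22, 2037 falls on a Friday. The rules make no weekend/holiday allowance, so it remains May 22, 2037.
So the filing is due May 22, 2037.

May 22, 2037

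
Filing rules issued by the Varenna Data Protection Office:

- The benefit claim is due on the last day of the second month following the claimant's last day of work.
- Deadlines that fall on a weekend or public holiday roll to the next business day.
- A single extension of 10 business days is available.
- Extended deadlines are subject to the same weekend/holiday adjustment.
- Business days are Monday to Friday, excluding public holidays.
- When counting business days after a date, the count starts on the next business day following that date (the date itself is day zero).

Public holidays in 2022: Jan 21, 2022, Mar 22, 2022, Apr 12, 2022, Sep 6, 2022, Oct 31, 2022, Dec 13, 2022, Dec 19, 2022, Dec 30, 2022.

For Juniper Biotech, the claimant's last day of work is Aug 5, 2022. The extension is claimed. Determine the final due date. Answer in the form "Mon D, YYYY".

2 months after Aug 5, 2022 is October 2022; that month ends on Oct 31, 2022.
Oct 31, 2022 falls on a listed holiday. Rolling to the next business day gives Nov 1, 2022, a Tuesday.
The 10-business-day extension runs from Nov 1, 2022 to Nov 15, 2022.
Nov 15, 2022 is a Tuesday and not a listed holiday, so it stands.
Deadline: Nov 15, 2022.

Nov 15, 2022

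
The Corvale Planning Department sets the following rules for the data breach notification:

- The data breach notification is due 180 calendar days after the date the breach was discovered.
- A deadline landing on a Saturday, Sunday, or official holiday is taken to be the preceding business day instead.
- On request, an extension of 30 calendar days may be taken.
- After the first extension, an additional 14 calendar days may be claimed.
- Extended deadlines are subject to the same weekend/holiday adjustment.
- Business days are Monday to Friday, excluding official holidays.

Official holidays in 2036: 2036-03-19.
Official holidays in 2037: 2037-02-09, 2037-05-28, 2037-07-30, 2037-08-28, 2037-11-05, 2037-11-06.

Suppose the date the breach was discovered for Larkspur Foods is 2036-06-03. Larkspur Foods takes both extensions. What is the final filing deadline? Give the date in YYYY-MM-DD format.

Adding 180 calendar days to 2036-06-03 gives 2036-11-30.
2036-11-30 is a Sunday, so it moves to the preceding business day, 2036-11-28 (Friday).
With the 30-day extension, 2036-11-28 becomes 2036-12-28.
2036-12-28 falls on a Sunday. Rolling to the preceding business day gives 2036-12-26, a Friday.
Add the 14 calendar-day extension to 2036-12-26: 2037-01-09.
2037-01-09 falls on a Friday, which is a business day, so no adjustment is needed.
The final due date is 2037-01-09.

2037-01-09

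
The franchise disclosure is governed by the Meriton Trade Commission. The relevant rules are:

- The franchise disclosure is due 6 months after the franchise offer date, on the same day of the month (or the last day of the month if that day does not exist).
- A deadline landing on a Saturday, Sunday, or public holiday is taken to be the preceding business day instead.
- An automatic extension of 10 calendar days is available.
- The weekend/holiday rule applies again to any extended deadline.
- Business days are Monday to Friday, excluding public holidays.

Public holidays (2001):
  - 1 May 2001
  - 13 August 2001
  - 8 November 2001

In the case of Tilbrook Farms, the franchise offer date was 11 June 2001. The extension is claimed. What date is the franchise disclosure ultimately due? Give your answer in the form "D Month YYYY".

21 December 2001

6 months from 11 June 2001 is 11 December 2001.
11 December 2001 falls on a Tuesday, which is a business day, so no adjustment is needed.
Applying the 10-calendar-day extension: 11 December 2001 + 10 days = 21 December 2001.
21 December 2001 falls on a Friday, which is a business day, so no adjustment is needed.
Final deadline: 21 December 2001.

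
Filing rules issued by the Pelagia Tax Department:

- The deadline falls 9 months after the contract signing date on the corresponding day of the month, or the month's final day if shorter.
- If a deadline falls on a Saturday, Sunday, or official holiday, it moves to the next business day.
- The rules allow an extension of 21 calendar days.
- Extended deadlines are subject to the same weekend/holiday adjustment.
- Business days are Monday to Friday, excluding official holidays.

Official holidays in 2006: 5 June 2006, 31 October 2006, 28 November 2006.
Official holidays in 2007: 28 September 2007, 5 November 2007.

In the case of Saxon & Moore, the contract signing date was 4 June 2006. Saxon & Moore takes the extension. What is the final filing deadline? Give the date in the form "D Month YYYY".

26 March 2007

Moving 9 months forward from 4 June 2006 on the corresponding day gives 4 March 2007.
4 March 2007 is a Sunday, so it moves to the next business day, 5 March 2007 (Monday).
The 21-calendar-day extension moves the deadline from 5 March 2007 to 26 March 2007.
26 March 2007 (Monday) is already a business day.
Deadline: 26 March 2007.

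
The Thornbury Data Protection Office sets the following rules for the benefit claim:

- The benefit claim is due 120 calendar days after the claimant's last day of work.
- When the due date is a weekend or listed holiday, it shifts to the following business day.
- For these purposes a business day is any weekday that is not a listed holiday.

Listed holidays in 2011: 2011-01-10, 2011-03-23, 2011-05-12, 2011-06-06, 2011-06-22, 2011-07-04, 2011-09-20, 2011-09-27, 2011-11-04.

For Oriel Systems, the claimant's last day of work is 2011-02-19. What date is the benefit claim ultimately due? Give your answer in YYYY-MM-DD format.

120 calendar days after 2011-02-19 is 2011-06-19.
2011-06-19 falls on a Sunday. Rolling to the next business day gives 2011-06-20, a Monday.
Deadline: 2011-06-20.

2011-06-20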